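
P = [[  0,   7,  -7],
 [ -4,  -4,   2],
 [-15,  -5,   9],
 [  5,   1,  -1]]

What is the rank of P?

3

Row reduce to echelon form.
Swap R1 ↔ R2
R3 ← R3 − (15/4)·R1: [0, 10, 3/2]
R4 ← R4 + (5/4)·R1: [0, -4, 3/2]
R3 ← R3 − (10/7)·R2: [0, 0, 23/2]
R4 ← R4 + (4/7)·R2: [0, 0, -5/2]
R4 ← R4 + (5/23)·R3: [0, 0, 0]
Echelon form has 3 nonzero rows, so rank(P) = 3.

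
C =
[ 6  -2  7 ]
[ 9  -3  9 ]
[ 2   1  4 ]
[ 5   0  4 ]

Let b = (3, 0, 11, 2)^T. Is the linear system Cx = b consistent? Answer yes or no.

Row reduce the augmented matrix [C | b].
R2 ← R2 − (3/2)·R1: [0, 0, -3/2, -9/2]
R3 ← R3 − (1/3)·R1: [0, 5/3, 5/3, 10]
R4 ← R4 − (5/6)·R1: [0, 5/3, -11/6, -1/2]
Swap R2 ↔ R3
R4 ← R4 − R2: [0, 0, -7/2, -21/2]
R4 ← R4 − (7/3)·R3: [0, 0, 0, 0]
The echelon form has 3 nonzero rows, and every pivot lies in the first 3 columns, so rank(C) = rank([C|b]) = 3.
The system is consistent.

yes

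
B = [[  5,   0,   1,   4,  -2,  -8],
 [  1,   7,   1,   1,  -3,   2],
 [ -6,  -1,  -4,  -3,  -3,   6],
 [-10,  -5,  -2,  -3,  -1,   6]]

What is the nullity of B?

2

Row reduce to echelon form.
R2 ← R2 − (1/5)·R1: [0, 7, 4/5, 1/5, -13/5, 18/5]
R3 ← R3 + (6/5)·R1: [0, -1, -14/5, 9/5, -27/5, -18/5]
R4 ← R4 + (2)·R1: [0, -5, 0, 5, -5, -10]
R3 ← R3 + (1/7)·R2: [0, 0, -94/35, 64/35, -202/35, -108/35]
R4 ← R4 + (5/7)·R2: [0, 0, 4/7, 36/7, -48/7, -52/7]
R4 ← R4 + (10/47)·R3: [0, 0, 0, 260/47, -380/47, -380/47]
4 nonzero rows, so rank(B) = 4.
B has 6 columns; by rank–nullity, nullity = 6 − 4 = 2.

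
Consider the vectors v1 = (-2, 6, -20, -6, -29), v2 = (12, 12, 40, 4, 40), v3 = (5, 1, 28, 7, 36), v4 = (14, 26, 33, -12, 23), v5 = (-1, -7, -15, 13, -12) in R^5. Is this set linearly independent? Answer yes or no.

Form the matrix with these vectors as rows and row reduce.
R2 ← R2 + (6)·R1: [0, 48, -80, -32, -134]
R3 ← R3 + (5/2)·R1: [0, 16, -22, -8, -73/2]
R4 ← R4 + (7)·R1: [0, 68, -107, -54, -180]
R5 ← R5 − (1/2)·R1: [0, -10, -5, 16, 5/2]
R3 ← R3 − (1/3)·R2: [0, 0, 14/3, 8/3, 49/6]
R4 ← R4 − (17/12)·R2: [0, 0, 19/3, -26/3, 59/6]
R5 ← R5 + (5/24)·R2: [0, 0, -65/3, 28/3, -305/12]
R4 ← R4 − (19/14)·R3: [0, 0, 0, -86/7, -5/4]
R5 ← R5 + (65/14)·R3: [0, 0, 0, 152/7, 25/2]
R5 ← R5 + (76/43)·R4: [0, 0, 0, 0, 885/86]
5 nonzero rows, so the 5 vectors span a space of dimension 5.
Since 5 = 5, the vectors are linearly independent.

yes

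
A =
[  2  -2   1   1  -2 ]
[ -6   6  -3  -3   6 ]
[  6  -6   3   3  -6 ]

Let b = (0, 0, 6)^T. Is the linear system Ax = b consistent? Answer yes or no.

Row reduce the augmented matrix [A | b].
R2 ← R2 + (3)·R1: [0, 0, 0, 0, 0, 0]
R3 ← R3 − (3)·R1: [0, 0, 0, 0, 0, 6]
Swap R2 ↔ R3
The echelon form has 2 nonzero rows; the last pivot sits in the augmented column, so rank(A) = 1 but rank([A|b]) = 2.
Since the ranks differ, the system is inconsistent.

no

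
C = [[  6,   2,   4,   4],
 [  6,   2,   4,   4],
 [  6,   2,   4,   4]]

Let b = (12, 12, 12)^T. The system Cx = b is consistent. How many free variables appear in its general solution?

3

Row reduce the augmented matrix [C | b].
R2 ← R2 − R1: [0, 0, 0, 0, 0]
R3 ← R3 − R1: [0, 0, 0, 0, 0]
The echelon form has 1 nonzero rows, and every pivot lies in the first 4 columns, so rank(C) = rank([C|b]) = 1.
The system is consistent.
Free variables = (unknowns) − (rank) = 4 − 1 = 3.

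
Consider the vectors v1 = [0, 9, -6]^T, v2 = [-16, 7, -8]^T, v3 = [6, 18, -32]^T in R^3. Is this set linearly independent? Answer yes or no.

Form the matrix with these vectors as rows and row reduce.
Swap R1 ↔ R2
R3 ← R3 + (3/8)·R1: [0, 165/8, -35]
R3 ← R3 − (55/24)·R2: [0, 0, -85/4]
3 nonzero rows, so the 3 vectors span a space of dimension 3.
Since 3 = 3, the vectors are linearly independent.

yes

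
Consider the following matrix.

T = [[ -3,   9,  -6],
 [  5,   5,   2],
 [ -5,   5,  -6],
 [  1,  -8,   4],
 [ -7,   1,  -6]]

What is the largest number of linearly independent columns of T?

2

Row reduce to echelon form.
R2 ← R2 + (5/3)·R1: [0, 20, -8]
R3 ← R3 − (5/3)·R1: [0, -10, 4]
R4 ← R4 + (1/3)·R1: [0, -5, 2]
R5 ← R5 − (7/3)·R1: [0, -20, 8]
R3 ← R3 + (1/2)·R2: [0, 0, 0]
R4 ← R4 + (1/4)·R2: [0, 0, 0]
R5 ← R5 + R2: [0, 0, 0]
Echelon form has 2 nonzero rows, so rank(T) = 2.
The rank gives the maximum number of linearly independent columns: 2.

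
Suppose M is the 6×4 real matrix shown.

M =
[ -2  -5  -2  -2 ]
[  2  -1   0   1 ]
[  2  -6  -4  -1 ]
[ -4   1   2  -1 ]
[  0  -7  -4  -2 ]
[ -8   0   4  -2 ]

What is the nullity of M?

Row reduce to echelon form.
R2 ← R2 + R1: [0, -6, -2, -1]
R3 ← R3 + R1: [0, -11, -6, -3]
R4 ← R4 − (2)·R1: [0, 11, 6, 3]
R6 ← R6 − (4)·R1: [0, 20, 12, 6]
R3 ← R3 − (11/6)·R2: [0, 0, -7/3, -7/6]
R4 ← R4 + (11/6)·R2: [0, 0, 7/3, 7/6]
R5 ← R5 − (7/6)·R2: [0, 0, -5/3, -5/6]
R6 ← R6 + (10/3)·R2: [0, 0, 16/3, 8/3]
R4 ← R4 + R3: [0, 0, 0, 0]
R5 ← R5 − (5/7)·R3: [0, 0, 0, 0]
R6 ← R6 + (16/7)·R3: [0, 0, 0, 0]
3 nonzero rows, so rank(M) = 3.
M has 4 columns; by rank–nullity, nullity = 4 − 3 = 1.

1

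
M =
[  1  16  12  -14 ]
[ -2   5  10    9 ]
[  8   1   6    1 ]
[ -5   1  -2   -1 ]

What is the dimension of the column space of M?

Row reduce to echelon form.
R2 ← R2 + (2)·R1: [0, 37, 34, -19]
R3 ← R3 − (8)·R1: [0, -127, -90, 113]
R4 ← R4 + (5)·R1: [0, 81, 58, -71]
R3 ← R3 + (127/37)·R2: [0, 0, 988/37, 1768/37]
R4 ← R4 − (81/37)·R2: [0, 0, -608/37, -1088/37]
R4 ← R4 + (8/13)·R3: [0, 0, 0, 0]
Echelon form has 3 nonzero rows, so rank(M) = 3.
The column space has dimension equal to the rank: 3.

3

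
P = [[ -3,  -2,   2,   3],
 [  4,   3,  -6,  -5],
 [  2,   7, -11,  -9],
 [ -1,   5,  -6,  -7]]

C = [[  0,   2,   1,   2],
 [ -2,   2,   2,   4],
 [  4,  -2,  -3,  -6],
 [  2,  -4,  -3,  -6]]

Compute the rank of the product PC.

First compute PC:
[[ 18, -26, -22, -44],
 [-40,  46,  43,  86],
 [-76,  76,  76, 152],
 [-48,  48,  48,  96]]
Now row reduce the product.
R2 ← R2 + (20/9)·R1: [0, -106/9, -53/9, -106/9]
R3 ← R3 + (38/9)·R1: [0, -304/9, -152/9, -304/9]
R4 ← R4 + (8/3)·R1: [0, -64/3, -32/3, -64/3]
R3 ← R3 − (152/53)·R2: [0, 0, 0, 0]
R4 ← R4 − (96/53)·R2: [0, 0, 0, 0]
2 nonzero rows, so rank(PC) = 2.

2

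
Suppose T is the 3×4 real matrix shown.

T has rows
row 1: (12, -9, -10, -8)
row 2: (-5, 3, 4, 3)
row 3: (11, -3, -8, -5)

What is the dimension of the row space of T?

2

Row reduce to echelon form.
R2 ← R2 + (5/12)·R1: [0, -3/4, -1/6, -1/3]
R3 ← R3 − (11/12)·R1: [0, 21/4, 7/6, 7/3]
R3 ← R3 + (7)·R2: [0, 0, 0, 0]
Echelon form has 2 nonzero rows, so rank(T) = 2.
The row space has dimension equal to the rank: 2.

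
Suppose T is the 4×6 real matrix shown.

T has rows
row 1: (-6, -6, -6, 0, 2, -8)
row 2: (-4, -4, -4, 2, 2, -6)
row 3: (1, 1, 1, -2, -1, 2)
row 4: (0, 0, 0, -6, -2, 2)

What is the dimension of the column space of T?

2

Row reduce to echelon form.
R2 ← R2 − (2/3)·R1: [0, 0, 0, 2, 2/3, -2/3]
R3 ← R3 + (1/6)·R1: [0, 0, 0, -2, -2/3, 2/3]
R3 ← R3 + R2: [0, 0, 0, 0, 0, 0]
R4 ← R4 + (3)·R2: [0, 0, 0, 0, 0, 0]
Echelon form has 2 nonzero rows, so rank(T) = 2.
The column space has dimension equal to the rank: 2.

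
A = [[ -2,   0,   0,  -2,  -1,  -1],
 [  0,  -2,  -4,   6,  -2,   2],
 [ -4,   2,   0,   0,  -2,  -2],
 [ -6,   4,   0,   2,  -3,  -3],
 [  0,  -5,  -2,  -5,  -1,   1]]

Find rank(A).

Row reduce to echelon form.
R3 ← R3 − (2)·R1: [0, 2, 0, 4, 0, 0]
R4 ← R4 − (3)·R1: [0, 4, 0, 8, 0, 0]
R3 ← R3 + R2: [0, 0, -4, 10, -2, 2]
R4 ← R4 + (2)·R2: [0, 0, -8, 20, -4, 4]
R5 ← R5 − (5/2)·R2: [0, 0, 8, -20, 4, -4]
R4 ← R4 − (2)·R3: [0, 0, 0, 0, 0, 0]
R5 ← R5 + (2)·R3: [0, 0, 0, 0, 0, 0]
Echelon form has 3 nonzero rows, so rank(A) = 3.

3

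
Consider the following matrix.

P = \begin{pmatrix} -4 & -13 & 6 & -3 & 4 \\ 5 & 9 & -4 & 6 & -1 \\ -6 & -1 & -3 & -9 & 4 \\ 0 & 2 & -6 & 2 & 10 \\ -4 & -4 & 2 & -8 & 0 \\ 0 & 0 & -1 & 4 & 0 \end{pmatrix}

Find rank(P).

Row reduce to echelon form.
R2 ← R2 + (5/4)·R1: [0, -29/4, 7/2, 9/4, 4]
R3 ← R3 − (3/2)·R1: [0, 37/2, -12, -9/2, -2]
R5 ← R5 − R1: [0, 9, -4, -5, -4]
R3 ← R3 + (74/29)·R2: [0, 0, -89/29, 36/29, 238/29]
R4 ← R4 + (8/29)·R2: [0, 0, -146/29, 76/29, 322/29]
R5 ← R5 + (36/29)·R2: [0, 0, 10/29, -64/29, 28/29]
R4 ← R4 − (146/89)·R3: [0, 0, 0, 52/89, -210/89]
R5 ← R5 + (10/89)·R3: [0, 0, 0, -184/89, 168/89]
R6 ← R6 − (29/89)·R3: [0, 0, 0, 320/89, -238/89]
R5 ← R5 + (46/13)·R4: [0, 0, 0, 0, -84/13]
R6 ← R6 − (80/13)·R4: [0, 0, 0, 0, 154/13]
R6 ← R6 + (11/6)·R5: [0, 0, 0, 0, 0]
Echelon form has 5 nonzero rows, so rank(P) = 5.

5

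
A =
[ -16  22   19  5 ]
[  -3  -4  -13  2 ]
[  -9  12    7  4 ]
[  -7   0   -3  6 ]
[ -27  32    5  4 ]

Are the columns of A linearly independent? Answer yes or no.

yes

Row reduce A to echelon form.
R2 ← R2 − (3/16)·R1: [0, -65/8, -265/16, 17/16]
R3 ← R3 − (9/16)·R1: [0, -3/8, -59/16, 19/16]
R4 ← R4 − (7/16)·R1: [0, -77/8, -181/16, 61/16]
R5 ← R5 − (27/16)·R1: [0, -41/8, -433/16, -71/16]
R3 ← R3 − (3/65)·R2: [0, 0, -38/13, 74/65]
R4 ← R4 − (77/65)·R2: [0, 0, 108/13, 166/65]
R5 ← R5 − (41/65)·R2: [0, 0, -216/13, -332/65]
R4 ← R4 + (54/19)·R3: [0, 0, 0, 110/19]
R5 ← R5 − (108/19)·R3: [0, 0, 0, -220/19]
R5 ← R5 + (2)·R4: [0, 0, 0, 0]
4 pivots among 4 columns.
Every column is a pivot column, so the columns are linearly independent.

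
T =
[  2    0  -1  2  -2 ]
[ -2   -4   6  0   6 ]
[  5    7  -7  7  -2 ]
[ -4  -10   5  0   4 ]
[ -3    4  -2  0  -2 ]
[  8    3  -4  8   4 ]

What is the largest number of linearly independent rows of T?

5

Row reduce to echelon form.
R2 ← R2 + R1: [0, -4, 5, 2, 4]
R3 ← R3 − (5/2)·R1: [0, 7, -9/2, 2, 3]
R4 ← R4 + (2)·R1: [0, -10, 3, 4, 0]
R5 ← R5 + (3/2)·R1: [0, 4, -7/2, 3, -5]
R6 ← R6 − (4)·R1: [0, 3, 0, 0, 12]
R3 ← R3 + (7/4)·R2: [0, 0, 17/4, 11/2, 10]
R4 ← R4 − (5/2)·R2: [0, 0, -19/2, -1, -10]
R5 ← R5 + R2: [0, 0, 3/2, 5, -1]
R6 ← R6 + (3/4)·R2: [0, 0, 15/4, 3/2, 15]
R4 ← R4 + (38/17)·R3: [0, 0, 0, 192/17, 210/17]
R5 ← R5 − (6/17)·R3: [0, 0, 0, 52/17, -77/17]
R6 ← R6 − (15/17)·R3: [0, 0, 0, -57/17, 105/17]
R5 ← R5 − (13/48)·R4: [0, 0, 0, 0, -63/8]
R6 ← R6 + (19/64)·R4: [0, 0, 0, 0, 315/32]
R6 ← R6 + (5/4)·R5: [0, 0, 0, 0, 0]
Echelon form has 5 nonzero rows, so rank(T) = 5.
The rank gives the maximum number of linearly independent rows: 5.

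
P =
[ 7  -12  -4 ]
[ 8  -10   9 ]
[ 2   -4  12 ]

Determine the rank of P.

Row reduce to echelon form.
R2 ← R2 − (8/7)·R1: [0, 26/7, 95/7]
R3 ← R3 − (2/7)·R1: [0, -4/7, 92/7]
R3 ← R3 + (2/13)·R2: [0, 0, 198/13]
Echelon form has 3 nonzero rows, so rank(P) = 3.

3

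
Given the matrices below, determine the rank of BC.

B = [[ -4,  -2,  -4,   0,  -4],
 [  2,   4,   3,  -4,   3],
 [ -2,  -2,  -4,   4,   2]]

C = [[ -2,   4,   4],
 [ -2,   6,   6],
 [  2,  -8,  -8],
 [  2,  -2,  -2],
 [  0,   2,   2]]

First compute BC:
[[  4,  -4,  -4],
 [-14,  22,  22],
 [  8,   8,   8]]
Now row reduce the product.
R2 ← R2 + (7/2)·R1: [0, 8, 8]
R3 ← R3 − (2)·R1: [0, 16, 16]
R3 ← R3 − (2)·R2: [0, 0, 0]
2 nonzero rows, so rank(BC) = 2.

2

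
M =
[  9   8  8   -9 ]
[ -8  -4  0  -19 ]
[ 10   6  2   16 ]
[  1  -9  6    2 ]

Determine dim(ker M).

Row reduce to echelon form.
R2 ← R2 + (8/9)·R1: [0, 28/9, 64/9, -27]
R3 ← R3 − (10/9)·R1: [0, -26/9, -62/9, 26]
R4 ← R4 − (1/9)·R1: [0, -89/9, 46/9, 3]
R3 ← R3 + (13/14)·R2: [0, 0, -2/7, 13/14]
R4 ← R4 + (89/28)·R2: [0, 0, 194/7, -2319/28]
R4 ← R4 + (97)·R3: [0, 0, 0, 29/4]
4 nonzero rows, so rank(M) = 4.
M has 4 columns; by rank–nullity, nullity = 4 − 4 = 0.

0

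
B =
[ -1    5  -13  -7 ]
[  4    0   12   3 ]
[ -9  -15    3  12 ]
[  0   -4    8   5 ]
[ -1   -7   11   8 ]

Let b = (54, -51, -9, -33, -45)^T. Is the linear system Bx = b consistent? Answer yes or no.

yes

Row reduce the augmented matrix [B | b].
R2 ← R2 + (4)·R1: [0, 20, -40, -25, 165]
R3 ← R3 − (9)·R1: [0, -60, 120, 75, -495]
R5 ← R5 − R1: [0, -12, 24, 15, -99]
R3 ← R3 + (3)·R2: [0, 0, 0, 0, 0]
R4 ← R4 + (1/5)·R2: [0, 0, 0, 0, 0]
R5 ← R5 + (3/5)·R2: [0, 0, 0, 0, 0]
The echelon form has 2 nonzero rows, and every pivot lies in the first 4 columns, so rank(B) = rank([B|b]) = 2.
The system is consistent.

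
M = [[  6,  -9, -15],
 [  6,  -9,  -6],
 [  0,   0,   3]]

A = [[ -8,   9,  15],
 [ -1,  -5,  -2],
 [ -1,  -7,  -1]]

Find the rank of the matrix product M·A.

2

First compute MA:
[[-24, 204, 123],
 [-33, 141, 114],
 [ -3, -21,  -3]]
Now row reduce the product.
R2 ← R2 − (11/8)·R1: [0, -279/2, -441/8]
R3 ← R3 − (1/8)·R1: [0, -93/2, -147/8]
R3 ← R3 − (1/3)·R2: [0, 0, 0]
2 nonzero rows, so rank(MA) = 2.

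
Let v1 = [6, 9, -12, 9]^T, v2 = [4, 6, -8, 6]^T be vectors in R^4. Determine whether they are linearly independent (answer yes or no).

Form the matrix with these vectors as rows and row reduce.
R2 ← R2 − (2/3)·R1: [0, 0, 0, 0]
1 nonzero row, so the 2 vectors span a space of dimension 1.
Since 1 < 2, the vectors are linearly dependent.

no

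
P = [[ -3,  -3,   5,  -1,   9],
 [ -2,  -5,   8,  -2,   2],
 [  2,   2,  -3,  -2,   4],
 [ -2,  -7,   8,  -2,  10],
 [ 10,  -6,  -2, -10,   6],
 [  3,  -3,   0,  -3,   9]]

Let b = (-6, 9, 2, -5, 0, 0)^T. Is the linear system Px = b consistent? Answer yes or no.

no

Row reduce the augmented matrix [P | b].
R2 ← R2 − (2/3)·R1: [0, -3, 14/3, -4/3, -4, 13]
R3 ← R3 + (2/3)·R1: [0, 0, 1/3, -8/3, 10, -2]
R4 ← R4 − (2/3)·R1: [0, -5, 14/3, -4/3, 4, -1]
R5 ← R5 + (10/3)·R1: [0, -16, 44/3, -40/3, 36, -20]
R6 ← R6 + R1: [0, -6, 5, -4, 18, -6]
R4 ← R4 − (5/3)·R2: [0, 0, -28/9, 8/9, 32/3, -68/3]
R5 ← R5 − (16/3)·R2: [0, 0, -92/9, -56/9, 172/3, -268/3]
R6 ← R6 − (2)·R2: [0, 0, -13/3, -4/3, 26, -32]
R4 ← R4 + (28/3)·R3: [0, 0, 0, -24, 104, -124/3]
R5 ← R5 + (92/3)·R3: [0, 0, 0, -88, 364, -452/3]
R6 ← R6 + (13)·R3: [0, 0, 0, -36, 156, -58]
R5 ← R5 − (11/3)·R4: [0, 0, 0, 0, -52/3, 8/9]
R6 ← R6 − (3/2)·R4: [0, 0, 0, 0, 0, 4]
The echelon form has 6 nonzero rows; the last pivot sits in the augmented column, so rank(P) = 5 but rank([P|b]) = 6.
Since the ranks differ, the system is inconsistent.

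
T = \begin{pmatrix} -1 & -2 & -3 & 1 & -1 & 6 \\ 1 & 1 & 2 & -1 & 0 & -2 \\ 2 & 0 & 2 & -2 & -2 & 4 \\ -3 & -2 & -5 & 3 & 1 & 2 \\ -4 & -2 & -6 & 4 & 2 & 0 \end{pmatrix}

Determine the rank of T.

Row reduce to echelon form.
R2 ← R2 + R1: [0, -1, -1, 0, -1, 4]
R3 ← R3 + (2)·R1: [0, -4, -4, 0, -4, 16]
R4 ← R4 − (3)·R1: [0, 4, 4, 0, 4, -16]
R5 ← R5 − (4)·R1: [0, 6, 6, 0, 6, -24]
R3 ← R3 − (4)·R2: [0, 0, 0, 0, 0, 0]
R4 ← R4 + (4)·R2: [0, 0, 0, 0, 0, 0]
R5 ← R5 + (6)·R2: [0, 0, 0, 0, 0, 0]
Echelon form has 2 nonzero rows, so rank(T) = 2.

2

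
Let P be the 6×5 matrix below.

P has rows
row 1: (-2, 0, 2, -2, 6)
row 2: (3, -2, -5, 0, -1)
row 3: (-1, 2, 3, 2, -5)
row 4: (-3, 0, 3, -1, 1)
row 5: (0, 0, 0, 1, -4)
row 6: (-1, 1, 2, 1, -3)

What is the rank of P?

3

Row reduce to echelon form.
R2 ← R2 + (3/2)·R1: [0, -2, -2, -3, 8]
R3 ← R3 − (1/2)·R1: [0, 2, 2, 3, -8]
R4 ← R4 − (3/2)·R1: [0, 0, 0, 2, -8]
R6 ← R6 − (1/2)·R1: [0, 1, 1, 2, -6]
R3 ← R3 + R2: [0, 0, 0, 0, 0]
R6 ← R6 + (1/2)·R2: [0, 0, 0, 1/2, -2]
Swap R3 ↔ R4
R5 ← R5 − (1/2)·R3: [0, 0, 0, 0, 0]
R6 ← R6 − (1/4)·R3: [0, 0, 0, 0, 0]
Echelon form has 3 nonzero rows, so rank(P) = 3.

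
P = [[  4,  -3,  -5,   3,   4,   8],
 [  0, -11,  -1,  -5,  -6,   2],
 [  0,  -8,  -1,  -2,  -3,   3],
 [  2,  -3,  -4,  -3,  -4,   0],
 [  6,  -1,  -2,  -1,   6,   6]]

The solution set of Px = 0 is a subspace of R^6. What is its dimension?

2

Row reduce to echelon form.
R4 ← R4 − (1/2)·R1: [0, -3/2, -3/2, -9/2, -6, -4]
R5 ← R5 − (3/2)·R1: [0, 7/2, 11/2, -11/2, 0, -6]
R3 ← R3 − (8/11)·R2: [0, 0, -3/11, 18/11, 15/11, 17/11]
R4 ← R4 − (3/22)·R2: [0, 0, -15/11, -42/11, -57/11, -47/11]
R5 ← R5 + (7/22)·R2: [0, 0, 57/11, -78/11, -21/11, -59/11]
R4 ← R4 − (5)·R3: [0, 0, 0, -12, -12, -12]
R5 ← R5 + (19)·R3: [0, 0, 0, 24, 24, 24]
R5 ← R5 + (2)·R4: [0, 0, 0, 0, 0, 0]
4 nonzero rows, so rank(P) = 4.
P has 6 columns; by rank–nullity, nullity = 6 − 4 = 2.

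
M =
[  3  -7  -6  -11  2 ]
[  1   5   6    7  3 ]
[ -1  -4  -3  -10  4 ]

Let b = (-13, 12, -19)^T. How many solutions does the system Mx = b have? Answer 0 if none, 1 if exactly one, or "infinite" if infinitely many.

Row reduce the augmented matrix [M | b].
R2 ← R2 − (1/3)·R1: [0, 22/3, 8, 32/3, 7/3, 49/3]
R3 ← R3 + (1/3)·R1: [0, -19/3, -5, -41/3, 14/3, -70/3]
R3 ← R3 + (19/22)·R2: [0, 0, 21/11, -49/11, 147/22, -203/22]
The echelon form has 3 nonzero rows, and every pivot lies in the first 5 columns, so rank(M) = rank([M|b]) = 3.
The system is consistent.
rank = 3 < 5 unknowns, so there are infinitely many solutions.

infinite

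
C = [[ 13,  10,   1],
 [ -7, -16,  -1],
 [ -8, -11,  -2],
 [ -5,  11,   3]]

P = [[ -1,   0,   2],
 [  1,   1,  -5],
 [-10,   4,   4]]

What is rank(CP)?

3

First compute CP:
[[-13,  14, -20],
 [  1, -20,  62],
 [ 17, -19,  31],
 [-14,  23, -53]]
Now row reduce the product.
R2 ← R2 + (1/13)·R1: [0, -246/13, 786/13]
R3 ← R3 + (17/13)·R1: [0, -9/13, 63/13]
R4 ← R4 − (14/13)·R1: [0, 103/13, -409/13]
R3 ← R3 − (3/82)·R2: [0, 0, 108/41]
R4 ← R4 + (103/246)·R2: [0, 0, -252/41]
R4 ← R4 + (7/3)·R3: [0, 0, 0]
3 nonzero rows, so rank(CP) = 3.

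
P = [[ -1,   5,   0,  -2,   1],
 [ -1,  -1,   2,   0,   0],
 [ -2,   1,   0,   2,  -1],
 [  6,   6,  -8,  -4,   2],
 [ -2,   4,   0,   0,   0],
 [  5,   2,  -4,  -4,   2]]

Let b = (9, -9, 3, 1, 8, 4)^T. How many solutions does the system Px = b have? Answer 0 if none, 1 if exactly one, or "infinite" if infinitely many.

Row reduce the augmented matrix [P | b].
R2 ← R2 − R1: [0, -6, 2, 2, -1, -18]
R3 ← R3 − (2)·R1: [0, -9, 0, 6, -3, -15]
R4 ← R4 + (6)·R1: [0, 36, -8, -16, 8, 55]
R5 ← R5 − (2)·R1: [0, -6, 0, 4, -2, -10]
R6 ← R6 + (5)·R1: [0, 27, -4, -14, 7, 49]
R3 ← R3 − (3/2)·R2: [0, 0, -3, 3, -3/2, 12]
R4 ← R4 + (6)·R2: [0, 0, 4, -4, 2, -53]
R5 ← R5 − R2: [0, 0, -2, 2, -1, 8]
R6 ← R6 + (9/2)·R2: [0, 0, 5, -5, 5/2, -32]
R4 ← R4 + (4/3)·R3: [0, 0, 0, 0, 0, -37]
R5 ← R5 − (2/3)·R3: [0, 0, 0, 0, 0, 0]
R6 ← R6 + (5/3)·R3: [0, 0, 0, 0, 0, -12]
R6 ← R6 − (12/37)·R4: [0, 0, 0, 0, 0, 0]
The echelon form has 4 nonzero rows; the last pivot sits in the augmented column, so rank(P) = 3 but rank([P|b]) = 4.
Since the ranks differ, the system is inconsistent.
It has no solutions.

0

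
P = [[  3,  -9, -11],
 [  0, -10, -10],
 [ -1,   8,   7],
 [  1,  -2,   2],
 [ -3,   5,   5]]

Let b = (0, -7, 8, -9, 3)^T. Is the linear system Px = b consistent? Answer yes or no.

no

Row reduce the augmented matrix [P | b].
R3 ← R3 + (1/3)·R1: [0, 5, 10/3, 8]
R4 ← R4 − (1/3)·R1: [0, 1, 17/3, -9]
R5 ← R5 + R1: [0, -4, -6, 3]
R3 ← R3 + (1/2)·R2: [0, 0, -5/3, 9/2]
R4 ← R4 + (1/10)·R2: [0, 0, 14/3, -97/10]
R5 ← R5 − (2/5)·R2: [0, 0, -2, 29/5]
R4 ← R4 + (14/5)·R3: [0, 0, 0, 29/10]
R5 ← R5 − (6/5)·R3: [0, 0, 0, 2/5]
R5 ← R5 − (4/29)·R4: [0, 0, 0, 0]
The echelon form has 4 nonzero rows; the last pivot sits in the augmented column, so rank(P) = 3 but rank([P|b]) = 4.
Since the ranks differ, the system is inconsistent.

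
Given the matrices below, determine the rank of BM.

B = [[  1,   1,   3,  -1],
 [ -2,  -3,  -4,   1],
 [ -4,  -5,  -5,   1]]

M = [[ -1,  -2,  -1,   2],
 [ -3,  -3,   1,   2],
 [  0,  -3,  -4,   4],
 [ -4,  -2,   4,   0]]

First compute BM:
[[  0, -12, -16,  16],
 [  7,  23,  19, -26],
 [ 15,  36,  23, -38]]
Now row reduce the product.
Swap R1 ↔ R2
R3 ← R3 − (15/7)·R1: [0, -93/7, -124/7, 124/7]
R3 ← R3 − (31/28)·R2: [0, 0, 0, 0]
2 nonzero rows, so rank(BM) = 2.

2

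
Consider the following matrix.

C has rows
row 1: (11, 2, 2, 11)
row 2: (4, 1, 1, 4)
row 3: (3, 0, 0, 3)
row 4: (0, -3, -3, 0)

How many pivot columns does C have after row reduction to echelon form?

Row reduce to echelon form.
R2 ← R2 − (4/11)·R1: [0, 3/11, 3/11, 0]
R3 ← R3 − (3/11)·R1: [0, -6/11, -6/11, 0]
R3 ← R3 + (2)·R2: [0, 0, 0, 0]
R4 ← R4 + (11)·R2: [0, 0, 0, 0]
Echelon form has 2 nonzero rows, so rank(C) = 2.
Each nonzero row contributes one pivot column: 2 pivot columns.

2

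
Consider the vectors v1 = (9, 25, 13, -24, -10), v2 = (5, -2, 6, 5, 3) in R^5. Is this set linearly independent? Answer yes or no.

yes

Form the matrix with these vectors as rows and row reduce.
R2 ← R2 − (5/9)·R1: [0, -143/9, -11/9, 55/3, 77/9]
2 nonzero rows, so the 2 vectors span a space of dimension 2.
Since 2 = 2, the vectors are linearly independent.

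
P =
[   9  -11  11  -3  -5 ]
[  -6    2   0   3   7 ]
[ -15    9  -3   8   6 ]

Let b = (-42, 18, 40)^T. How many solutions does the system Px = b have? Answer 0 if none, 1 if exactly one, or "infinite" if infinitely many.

Row reduce the augmented matrix [P | b].
R2 ← R2 + (2/3)·R1: [0, -16/3, 22/3, 1, 11/3, -10]
R3 ← R3 + (5/3)·R1: [0, -28/3, 46/3, 3, -7/3, -30]
R3 ← R3 − (7/4)·R2: [0, 0, 5/2, 5/4, -35/4, -25/2]
The echelon form has 3 nonzero rows, and every pivot lies in the first 5 columns, so rank(P) = rank([P|b]) = 3.
The system is consistent.
rank = 3 < 5 unknowns, so there are infinitely many solutions.

infinite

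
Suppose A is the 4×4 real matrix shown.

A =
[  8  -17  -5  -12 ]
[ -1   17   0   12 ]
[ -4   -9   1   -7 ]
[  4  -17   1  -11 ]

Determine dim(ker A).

Row reduce to echelon form.
R2 ← R2 + (1/8)·R1: [0, 119/8, -5/8, 21/2]
R3 ← R3 + (1/2)·R1: [0, -35/2, -3/2, -13]
R4 ← R4 − (1/2)·R1: [0, -17/2, 7/2, -5]
R3 ← R3 + (20/17)·R2: [0, 0, -38/17, -11/17]
R4 ← R4 + (4/7)·R2: [0, 0, 22/7, 1]
R4 ← R4 + (187/133)·R3: [0, 0, 0, 12/133]
4 nonzero rows, so rank(A) = 4.
A has 4 columns; by rank–nullity, nullity = 4 − 4 = 0.

0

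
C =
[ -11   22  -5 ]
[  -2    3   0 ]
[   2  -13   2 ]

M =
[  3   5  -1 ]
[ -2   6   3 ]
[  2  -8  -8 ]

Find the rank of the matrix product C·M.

First compute CM:
[[-87, 117, 117],
 [-12,   8,  11],
 [ 36, -84, -57]]
Now row reduce the product.
R2 ← R2 − (4/29)·R1: [0, -236/29, -149/29]
R3 ← R3 + (12/29)·R1: [0, -1032/29, -249/29]
R3 ← R3 − (258/59)·R2: [0, 0, 819/59]
3 nonzero rows, so rank(CM) = 3.

3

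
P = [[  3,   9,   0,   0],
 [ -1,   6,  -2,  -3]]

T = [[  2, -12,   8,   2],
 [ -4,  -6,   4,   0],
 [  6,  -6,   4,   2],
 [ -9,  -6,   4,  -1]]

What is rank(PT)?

First compute PT:
[[-30, -90,  60,   6],
 [-11,   6,  -4,  -3]]
Now row reduce the product.
R2 ← R2 − (11/30)·R1: [0, 39, -26, -26/5]
2 nonzero rows, so rank(PT) = 2.

2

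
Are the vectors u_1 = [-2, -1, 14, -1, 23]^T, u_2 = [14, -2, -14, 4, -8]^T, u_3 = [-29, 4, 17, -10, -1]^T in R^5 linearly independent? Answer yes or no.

Form the matrix with these vectors as rows and row reduce.
R2 ← R2 + (7)·R1: [0, -9, 84, -3, 153]
R3 ← R3 − (29/2)·R1: [0, 37/2, -186, 9/2, -669/2]
R3 ← R3 + (37/18)·R2: [0, 0, -40/3, -5/3, -20]
3 nonzero rows, so the 3 vectors span a space of dimension 3.
Since 3 = 3, the vectors are linearly independent.

yes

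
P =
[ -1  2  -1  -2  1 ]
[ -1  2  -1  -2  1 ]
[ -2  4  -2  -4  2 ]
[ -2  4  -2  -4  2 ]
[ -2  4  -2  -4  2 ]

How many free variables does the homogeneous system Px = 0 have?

Row reduce to echelon form.
R2 ← R2 − R1: [0, 0, 0, 0, 0]
R3 ← R3 − (2)·R1: [0, 0, 0, 0, 0]
R4 ← R4 − (2)·R1: [0, 0, 0, 0, 0]
R5 ← R5 − (2)·R1: [0, 0, 0, 0, 0]
1 nonzero row, so rank(P) = 1.
P has 5 columns; by rank–nullity, nullity = 5 − 1 = 4.

4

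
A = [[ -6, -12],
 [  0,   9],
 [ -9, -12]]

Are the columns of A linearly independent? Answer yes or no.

Row reduce A to echelon form.
R3 ← R3 − (3/2)·R1: [0, 6]
R3 ← R3 − (2/3)·R2: [0, 0]
2 pivots among 2 columns.
Every column is a pivot column, so the columns are linearly independent.

yes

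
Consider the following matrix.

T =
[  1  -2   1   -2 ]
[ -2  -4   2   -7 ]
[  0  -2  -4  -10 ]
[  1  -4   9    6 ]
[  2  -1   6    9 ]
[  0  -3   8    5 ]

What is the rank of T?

4

Row reduce to echelon form.
R2 ← R2 + (2)·R1: [0, -8, 4, -11]
R4 ← R4 − R1: [0, -2, 8, 8]
R5 ← R5 − (2)·R1: [0, 3, 4, 13]
R3 ← R3 − (1/4)·R2: [0, 0, -5, -29/4]
R4 ← R4 − (1/4)·R2: [0, 0, 7, 43/4]
R5 ← R5 + (3/8)·R2: [0, 0, 11/2, 71/8]
R6 ← R6 − (3/8)·R2: [0, 0, 13/2, 73/8]
R4 ← R4 + (7/5)·R3: [0, 0, 0, 3/5]
R5 ← R5 + (11/10)·R3: [0, 0, 0, 9/10]
R6 ← R6 + (13/10)·R3: [0, 0, 0, -3/10]
R5 ← R5 − (3/2)·R4: [0, 0, 0, 0]
R6 ← R6 + (1/2)·R4: [0, 0, 0, 0]
Echelon form has 4 nonzero rows, so rank(T) = 4.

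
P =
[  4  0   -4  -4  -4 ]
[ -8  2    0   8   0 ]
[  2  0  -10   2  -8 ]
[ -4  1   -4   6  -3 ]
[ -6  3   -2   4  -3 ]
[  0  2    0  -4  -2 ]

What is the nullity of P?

Row reduce to echelon form.
R2 ← R2 + (2)·R1: [0, 2, -8, 0, -8]
R3 ← R3 − (1/2)·R1: [0, 0, -8, 4, -6]
R4 ← R4 + R1: [0, 1, -8, 2, -7]
R5 ← R5 + (3/2)·R1: [0, 3, -8, -2, -9]
R4 ← R4 − (1/2)·R2: [0, 0, -4, 2, -3]
R5 ← R5 − (3/2)·R2: [0, 0, 4, -2, 3]
R6 ← R6 − R2: [0, 0, 8, -4, 6]
R4 ← R4 − (1/2)·R3: [0, 0, 0, 0, 0]
R5 ← R5 + (1/2)·R3: [0, 0, 0, 0, 0]
R6 ← R6 + R3: [0, 0, 0, 0, 0]
3 nonzero rows, so rank(P) = 3.
P has 5 columns; by rank–nullity, nullity = 5 − 3 = 2.

2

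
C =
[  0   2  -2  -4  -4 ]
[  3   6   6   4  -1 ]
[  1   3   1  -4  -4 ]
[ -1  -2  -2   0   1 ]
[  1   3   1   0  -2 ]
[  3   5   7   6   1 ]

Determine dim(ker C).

Row reduce to echelon form.
Swap R1 ↔ R2
R3 ← R3 − (1/3)·R1: [0, 1, -1, -16/3, -11/3]
R4 ← R4 + (1/3)·R1: [0, 0, 0, 4/3, 2/3]
R5 ← R5 − (1/3)·R1: [0, 1, -1, -4/3, -5/3]
R6 ← R6 − R1: [0, -1, 1, 2, 2]
R3 ← R3 − (1/2)·R2: [0, 0, 0, -10/3, -5/3]
R5 ← R5 − (1/2)·R2: [0, 0, 0, 2/3, 1/3]
R6 ← R6 + (1/2)·R2: [0, 0, 0, 0, 0]
R4 ← R4 + (2/5)·R3: [0, 0, 0, 0, 0]
R5 ← R5 + (1/5)·R3: [0, 0, 0, 0, 0]
3 nonzero rows, so rank(C) = 3.
C has 5 columns; by rank–nullity, nullity = 5 − 3 = 2.

2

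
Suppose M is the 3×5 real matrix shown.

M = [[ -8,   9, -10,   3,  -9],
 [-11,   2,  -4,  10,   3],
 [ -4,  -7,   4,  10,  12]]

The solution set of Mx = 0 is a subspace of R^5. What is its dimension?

Row reduce to echelon form.
R2 ← R2 − (11/8)·R1: [0, -83/8, 39/4, 47/8, 123/8]
R3 ← R3 − (1/2)·R1: [0, -23/2, 9, 17/2, 33/2]
R3 ← R3 − (92/83)·R2: [0, 0, -150/83, 165/83, -45/83]
3 nonzero rows, so rank(M) = 3.
M has 5 columns; by rank–nullity, nullity = 5 − 3 = 2.

2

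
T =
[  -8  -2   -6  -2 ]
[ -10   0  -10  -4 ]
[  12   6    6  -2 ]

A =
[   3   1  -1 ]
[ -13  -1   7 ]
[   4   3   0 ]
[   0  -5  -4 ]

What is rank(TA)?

First compute TA:
[[-22, -14,   2],
 [-70, -20,  26],
 [-18,  34,  38]]
Now row reduce the product.
R2 ← R2 − (35/11)·R1: [0, 270/11, 216/11]
R3 ← R3 − (9/11)·R1: [0, 500/11, 400/11]
R3 ← R3 − (50/27)·R2: [0, 0, 0]
2 nonzero rows, so rank(TA) = 2.

2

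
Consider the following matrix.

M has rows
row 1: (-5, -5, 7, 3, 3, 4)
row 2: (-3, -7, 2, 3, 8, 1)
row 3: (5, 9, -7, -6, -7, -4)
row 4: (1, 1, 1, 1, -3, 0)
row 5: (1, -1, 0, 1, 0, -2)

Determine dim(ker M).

2

Row reduce to echelon form.
R2 ← R2 − (3/5)·R1: [0, -4, -11/5, 6/5, 31/5, -7/5]
R3 ← R3 + R1: [0, 4, 0, -3, -4, 0]
R4 ← R4 + (1/5)·R1: [0, 0, 12/5, 8/5, -12/5, 4/5]
R5 ← R5 + (1/5)·R1: [0, -2, 7/5, 8/5, 3/5, -6/5]
R3 ← R3 + R2: [0, 0, -11/5, -9/5, 11/5, -7/5]
R5 ← R5 − (1/2)·R2: [0, 0, 5/2, 1, -5/2, -1/2]
R4 ← R4 + (12/11)·R3: [0, 0, 0, -4/11, 0, -8/11]
R5 ← R5 + (25/22)·R3: [0, 0, 0, -23/22, 0, -23/11]
R5 ← R5 − (23/8)·R4: [0, 0, 0, 0, 0, 0]
4 nonzero rows, so rank(M) = 4.
M has 6 columns; by rank–nullity, nullity = 6 − 4 = 2.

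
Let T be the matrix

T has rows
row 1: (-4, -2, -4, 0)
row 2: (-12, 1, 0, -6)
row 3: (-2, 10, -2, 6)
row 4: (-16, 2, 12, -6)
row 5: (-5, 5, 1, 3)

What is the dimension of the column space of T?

Row reduce to echelon form.
R2 ← R2 − (3)·R1: [0, 7, 12, -6]
R3 ← R3 − (1/2)·R1: [0, 11, 0, 6]
R4 ← R4 − (4)·R1: [0, 10, 28, -6]
R5 ← R5 − (5/4)·R1: [0, 15/2, 6, 3]
R3 ← R3 − (11/7)·R2: [0, 0, -132/7, 108/7]
R4 ← R4 − (10/7)·R2: [0, 0, 76/7, 18/7]
R5 ← R5 − (15/14)·R2: [0, 0, -48/7, 66/7]
R4 ← R4 + (19/33)·R3: [0, 0, 0, 126/11]
R5 ← R5 − (4/11)·R3: [0, 0, 0, 42/11]
R5 ← R5 − (1/3)·R4: [0, 0, 0, 0]
Echelon form has 4 nonzero rows, so rank(T) = 4.
The column space has dimension equal to the rank: 4.

4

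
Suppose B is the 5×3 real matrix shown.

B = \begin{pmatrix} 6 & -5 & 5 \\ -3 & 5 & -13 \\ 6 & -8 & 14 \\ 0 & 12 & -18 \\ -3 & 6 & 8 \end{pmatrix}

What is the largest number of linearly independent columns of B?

3

Row reduce to echelon form.
R2 ← R2 + (1/2)·R1: [0, 5/2, -21/2]
R3 ← R3 − R1: [0, -3, 9]
R5 ← R5 + (1/2)·R1: [0, 7/2, 21/2]
R3 ← R3 + (6/5)·R2: [0, 0, -18/5]
R4 ← R4 − (24/5)·R2: [0, 0, 162/5]
R5 ← R5 − (7/5)·R2: [0, 0, 126/5]
R4 ← R4 + (9)·R3: [0, 0, 0]
R5 ← R5 + (7)·R3: [0, 0, 0]
Echelon form has 3 nonzero rows, so rank(B) = 3.
The rank gives the maximum number of linearly independent columns: 3.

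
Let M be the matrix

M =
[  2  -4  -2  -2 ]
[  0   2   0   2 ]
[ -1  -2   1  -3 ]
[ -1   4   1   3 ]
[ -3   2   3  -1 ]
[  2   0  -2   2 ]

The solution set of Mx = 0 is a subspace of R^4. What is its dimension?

Row reduce to echelon form.
R3 ← R3 + (1/2)·R1: [0, -4, 0, -4]
R4 ← R4 + (1/2)·R1: [0, 2, 0, 2]
R5 ← R5 + (3/2)·R1: [0, -4, 0, -4]
R6 ← R6 − R1: [0, 4, 0, 4]
R3 ← R3 + (2)·R2: [0, 0, 0, 0]
R4 ← R4 − R2: [0, 0, 0, 0]
R5 ← R5 + (2)·R2: [0, 0, 0, 0]
R6 ← R6 − (2)·R2: [0, 0, 0, 0]
2 nonzero rows, so rank(M) = 2.
M has 4 columns; by rank–nullity, nullity = 4 − 2 = 2.

2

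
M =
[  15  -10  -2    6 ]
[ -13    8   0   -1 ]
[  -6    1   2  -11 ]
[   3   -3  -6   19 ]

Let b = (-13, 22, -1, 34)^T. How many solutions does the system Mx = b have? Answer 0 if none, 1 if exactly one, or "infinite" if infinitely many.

Row reduce the augmented matrix [M | b].
R2 ← R2 + (13/15)·R1: [0, -2/3, -26/15, 21/5, 161/15]
R3 ← R3 + (2/5)·R1: [0, -3, 6/5, -43/5, -31/5]
R4 ← R4 − (1/5)·R1: [0, -1, -28/5, 89/5, 183/5]
R3 ← R3 − (9/2)·R2: [0, 0, 9, -55/2, -109/2]
R4 ← R4 − (3/2)·R2: [0, 0, -3, 23/2, 41/2]
R4 ← R4 + (1/3)·R3: [0, 0, 0, 7/3, 7/3]
The echelon form has 4 nonzero rows, and every pivot lies in the first 4 columns, so rank(M) = rank([M|b]) = 4.
The system is consistent.
rank = 4 = number of unknowns, so the solution is unique.

1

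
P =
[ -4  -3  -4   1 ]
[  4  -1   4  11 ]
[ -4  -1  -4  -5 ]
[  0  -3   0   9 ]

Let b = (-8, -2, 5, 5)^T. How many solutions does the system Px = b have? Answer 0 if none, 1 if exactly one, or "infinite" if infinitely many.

0

Row reduce the augmented matrix [P | b].
R2 ← R2 + R1: [0, -4, 0, 12, -10]
R3 ← R3 − R1: [0, 2, 0, -6, 13]
R3 ← R3 + (1/2)·R2: [0, 0, 0, 0, 8]
R4 ← R4 − (3/4)·R2: [0, 0, 0, 0, 25/2]
R4 ← R4 − (25/16)·R3: [0, 0, 0, 0, 0]
The echelon form has 3 nonzero rows; the last pivot sits in the augmented column, so rank(P) = 2 but rank([P|b]) = 3.
Since the ranks differ, the system is inconsistent.
It has no solutions.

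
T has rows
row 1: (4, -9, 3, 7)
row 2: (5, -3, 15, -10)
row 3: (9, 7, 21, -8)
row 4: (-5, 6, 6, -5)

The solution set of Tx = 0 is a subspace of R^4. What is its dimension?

Row reduce to echelon form.
R2 ← R2 − (5/4)·R1: [0, 33/4, 45/4, -75/4]
R3 ← R3 − (9/4)·R1: [0, 109/4, 57/4, -95/4]
R4 ← R4 + (5/4)·R1: [0, -21/4, 39/4, 15/4]
R3 ← R3 − (109/33)·R2: [0, 0, -252/11, 420/11]
R4 ← R4 + (7/11)·R2: [0, 0, 186/11, -90/11]
R4 ← R4 + (31/42)·R3: [0, 0, 0, 20]
4 nonzero rows, so rank(T) = 4.
T has 4 columns; by rank–nullity, nullity = 4 − 4 = 0.

0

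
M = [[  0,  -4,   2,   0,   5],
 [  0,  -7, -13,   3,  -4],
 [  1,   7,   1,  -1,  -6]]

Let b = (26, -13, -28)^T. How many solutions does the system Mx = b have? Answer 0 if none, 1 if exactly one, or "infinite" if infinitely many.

infinite

Row reduce the augmented matrix [M | b].
Swap R1 ↔ R3
R3 ← R3 − (4/7)·R2: [0, 0, 66/7, -12/7, 51/7, 234/7]
The echelon form has 3 nonzero rows, and every pivot lies in the first 5 columns, so rank(M) = rank([M|b]) = 3.
The system is consistent.
rank = 3 < 5 unknowns, so there are infinitely many solutions.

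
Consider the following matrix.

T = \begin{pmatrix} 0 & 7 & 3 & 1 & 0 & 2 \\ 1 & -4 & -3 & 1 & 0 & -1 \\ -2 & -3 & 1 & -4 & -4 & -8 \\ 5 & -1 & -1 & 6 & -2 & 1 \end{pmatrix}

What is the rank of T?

4

Row reduce to echelon form.
Swap R1 ↔ R2
R3 ← R3 + (2)·R1: [0, -11, -5, -2, -4, -10]
R4 ← R4 − (5)·R1: [0, 19, 14, 1, -2, 6]
R3 ← R3 + (11/7)·R2: [0, 0, -2/7, -3/7, -4, -48/7]
R4 ← R4 − (19/7)·R2: [0, 0, 41/7, -12/7, -2, 4/7]
R4 ← R4 + (41/2)·R3: [0, 0, 0, -21/2, -84, -140]
Echelon form has 4 nonzero rows, so rank(T) = 4.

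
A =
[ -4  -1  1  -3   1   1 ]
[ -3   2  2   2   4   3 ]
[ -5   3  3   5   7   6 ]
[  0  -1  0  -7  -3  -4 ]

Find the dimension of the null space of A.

3

Row reduce to echelon form.
R2 ← R2 − (3/4)·R1: [0, 11/4, 5/4, 17/4, 13/4, 9/4]
R3 ← R3 − (5/4)·R1: [0, 17/4, 7/4, 35/4, 23/4, 19/4]
R3 ← R3 − (17/11)·R2: [0, 0, -2/11, 24/11, 8/11, 14/11]
R4 ← R4 + (4/11)·R2: [0, 0, 5/11, -60/11, -20/11, -35/11]
R4 ← R4 + (5/2)·R3: [0, 0, 0, 0, 0, 0]
3 nonzero rows, so rank(A) = 3.
A has 6 columns; by rank–nullity, nullity = 6 − 3 = 3.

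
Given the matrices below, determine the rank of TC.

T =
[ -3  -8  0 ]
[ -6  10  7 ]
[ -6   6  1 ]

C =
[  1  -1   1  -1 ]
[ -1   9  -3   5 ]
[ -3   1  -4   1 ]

3

First compute TC:
[[  5, -69,  21, -37],
 [-37, 103, -64,  63],
 [-15,  61, -28,  37]]
Now row reduce the product.
R2 ← R2 + (37/5)·R1: [0, -2038/5, 457/5, -1054/5]
R3 ← R3 + (3)·R1: [0, -146, 35, -74]
R3 ← R3 − (365/1019)·R2: [0, 0, 2304/1019, 1536/1019]
3 nonzero rows, so rank(TC) = 3.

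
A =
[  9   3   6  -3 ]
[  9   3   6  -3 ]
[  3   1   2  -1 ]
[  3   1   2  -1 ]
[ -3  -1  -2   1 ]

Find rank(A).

Row reduce to echelon form.
R2 ← R2 − R1: [0, 0, 0, 0]
R3 ← R3 − (1/3)·R1: [0, 0, 0, 0]
R4 ← R4 − (1/3)·R1: [0, 0, 0, 0]
R5 ← R5 + (1/3)·R1: [0, 0, 0, 0]
Echelon form has 1 nonzero row, so rank(A) = 1.

1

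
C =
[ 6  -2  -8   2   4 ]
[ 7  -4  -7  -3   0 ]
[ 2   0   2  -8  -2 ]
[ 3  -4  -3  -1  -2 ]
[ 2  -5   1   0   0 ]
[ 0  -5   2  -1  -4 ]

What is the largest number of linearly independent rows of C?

4

Row reduce to echelon form.
R2 ← R2 − (7/6)·R1: [0, -5/3, 7/3, -16/3, -14/3]
R3 ← R3 − (1/3)·R1: [0, 2/3, 14/3, -26/3, -10/3]
R4 ← R4 − (1/2)·R1: [0, -3, 1, -2, -4]
R5 ← R5 − (1/3)·R1: [0, -13/3, 11/3, -2/3, -4/3]
R3 ← R3 + (2/5)·R2: [0, 0, 28/5, -54/5, -26/5]
R4 ← R4 − (9/5)·R2: [0, 0, -16/5, 38/5, 22/5]
R5 ← R5 − (13/5)·R2: [0, 0, -12/5, 66/5, 54/5]
R6 ← R6 − (3)·R2: [0, 0, -5, 15, 10]
R4 ← R4 + (4/7)·R3: [0, 0, 0, 10/7, 10/7]
R5 ← R5 + (3/7)·R3: [0, 0, 0, 60/7, 60/7]
R6 ← R6 + (25/28)·R3: [0, 0, 0, 75/14, 75/14]
R5 ← R5 − (6)·R4: [0, 0, 0, 0, 0]
R6 ← R6 − (15/4)·R4: [0, 0, 0, 0, 0]
Echelon form has 4 nonzero rows, so rank(C) = 4.
The rank gives the maximum number of linearly independent rows: 4.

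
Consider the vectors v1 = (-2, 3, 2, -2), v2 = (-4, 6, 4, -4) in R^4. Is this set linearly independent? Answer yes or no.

no

Form the matrix with these vectors as rows and row reduce.
R2 ← R2 − (2)·R1: [0, 0, 0, 0]
1 nonzero row, so the 2 vectors span a space of dimension 1.
Since 1 < 2, the vectors are linearly dependent.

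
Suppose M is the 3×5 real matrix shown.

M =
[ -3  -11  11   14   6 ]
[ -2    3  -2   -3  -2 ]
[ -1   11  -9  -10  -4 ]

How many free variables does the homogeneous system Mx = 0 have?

2

Row reduce to echelon form.
R2 ← R2 − (2/3)·R1: [0, 31/3, -28/3, -37/3, -6]
R3 ← R3 − (1/3)·R1: [0, 44/3, -38/3, -44/3, -6]
R3 ← R3 − (44/31)·R2: [0, 0, 18/31, 88/31, 78/31]
3 nonzero rows, so rank(M) = 3.
M has 5 columns; by rank–nullity, nullity = 5 − 3 = 2.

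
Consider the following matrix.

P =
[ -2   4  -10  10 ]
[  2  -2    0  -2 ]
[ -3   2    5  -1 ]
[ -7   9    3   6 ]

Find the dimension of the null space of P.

1

Row reduce to echelon form.
R2 ← R2 + R1: [0, 2, -10, 8]
R3 ← R3 − (3/2)·R1: [0, -4, 20, -16]
R4 ← R4 − (7/2)·R1: [0, -5, 38, -29]
R3 ← R3 + (2)·R2: [0, 0, 0, 0]
R4 ← R4 + (5/2)·R2: [0, 0, 13, -9]
Swap R3 ↔ R4
3 nonzero rows, so rank(P) = 3.
P has 4 columns; by rank–nullity, nullity = 4 − 3 = 1.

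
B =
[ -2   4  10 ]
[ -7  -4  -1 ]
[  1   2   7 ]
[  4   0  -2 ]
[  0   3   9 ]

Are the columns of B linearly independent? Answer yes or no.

Row reduce B to echelon form.
R2 ← R2 − (7/2)·R1: [0, -18, -36]
R3 ← R3 + (1/2)·R1: [0, 4, 12]
R4 ← R4 + (2)·R1: [0, 8, 18]
R3 ← R3 + (2/9)·R2: [0, 0, 4]
R4 ← R4 + (4/9)·R2: [0, 0, 2]
R5 ← R5 + (1/6)·R2: [0, 0, 3]
R4 ← R4 − (1/2)·R3: [0, 0, 0]
R5 ← R5 − (3/4)·R3: [0, 0, 0]
3 pivots among 3 columns.
Every column is a pivot column, so the columns are linearly independent.

yes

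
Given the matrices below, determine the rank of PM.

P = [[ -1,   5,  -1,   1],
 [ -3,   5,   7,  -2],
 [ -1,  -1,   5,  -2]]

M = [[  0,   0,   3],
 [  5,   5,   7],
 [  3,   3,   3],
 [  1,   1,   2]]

First compute PM:
[[ 23,  23,  31],
 [ 44,  44,  43],
 [  8,   8,   1]]
Now row reduce the product.
R2 ← R2 − (44/23)·R1: [0, 0, -375/23]
R3 ← R3 − (8/23)·R1: [0, 0, -225/23]
R3 ← R3 − (3/5)·R2: [0, 0, 0]
2 nonzero rows, so rank(PM) = 2.

2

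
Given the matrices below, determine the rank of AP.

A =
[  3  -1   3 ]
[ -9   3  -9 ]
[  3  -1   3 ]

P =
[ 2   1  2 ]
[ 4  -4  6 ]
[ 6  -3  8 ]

1

First compute AP:
[[ 20,  -2,  24],
 [-60,   6, -72],
 [ 20,  -2,  24]]
Now row reduce the product.
R2 ← R2 + (3)·R1: [0, 0, 0]
R3 ← R3 − R1: [0, 0, 0]
1 nonzero row, so rank(AP) = 1.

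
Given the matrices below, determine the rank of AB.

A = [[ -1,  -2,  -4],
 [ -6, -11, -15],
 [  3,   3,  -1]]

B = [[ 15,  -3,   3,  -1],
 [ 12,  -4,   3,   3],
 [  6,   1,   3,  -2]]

3

First compute AB:
[[-63,   7, -21,   3],
 [-312,  47, -96,   3],
 [ 75, -22,  15,   8]]
Now row reduce the product.
R2 ← R2 − (104/21)·R1: [0, 37/3, 8, -83/7]
R3 ← R3 + (25/21)·R1: [0, -41/3, -10, 81/7]
R3 ← R3 + (41/37)·R2: [0, 0, -42/37, -58/37]
3 nonzero rows, so rank(AB) = 3.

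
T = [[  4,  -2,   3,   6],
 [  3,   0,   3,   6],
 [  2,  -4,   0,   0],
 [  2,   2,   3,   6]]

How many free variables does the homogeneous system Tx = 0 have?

2

Row reduce to echelon form.
R2 ← R2 − (3/4)·R1: [0, 3/2, 3/4, 3/2]
R3 ← R3 − (1/2)·R1: [0, -3, -3/2, -3]
R4 ← R4 − (1/2)·R1: [0, 3, 3/2, 3]
R3 ← R3 + (2)·R2: [0, 0, 0, 0]
R4 ← R4 − (2)·R2: [0, 0, 0, 0]
2 nonzero rows, so rank(T) = 2.
T has 4 columns; by rank–nullity, nullity = 4 − 2 = 2.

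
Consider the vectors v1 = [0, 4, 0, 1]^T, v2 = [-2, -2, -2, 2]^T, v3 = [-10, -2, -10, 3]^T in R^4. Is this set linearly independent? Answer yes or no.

Form the matrix with these vectors as rows and row reduce.
Swap R1 ↔ R2
R3 ← R3 − (5)·R1: [0, 8, 0, -7]
R3 ← R3 − (2)·R2: [0, 0, 0, -9]
3 nonzero rows, so the 3 vectors span a space of dimension 3.
Since 3 = 3, the vectors are linearly independent.

yes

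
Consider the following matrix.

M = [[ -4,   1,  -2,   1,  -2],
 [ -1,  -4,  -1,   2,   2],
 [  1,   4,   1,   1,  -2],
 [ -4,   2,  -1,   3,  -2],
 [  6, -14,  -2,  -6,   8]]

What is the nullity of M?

1

Row reduce to echelon form.
R2 ← R2 − (1/4)·R1: [0, -17/4, -1/2, 7/4, 5/2]
R3 ← R3 + (1/4)·R1: [0, 17/4, 1/2, 5/4, -5/2]
R4 ← R4 − R1: [0, 1, 1, 2, 0]
R5 ← R5 + (3/2)·R1: [0, -25/2, -5, -9/2, 5]
R3 ← R3 + R2: [0, 0, 0, 3, 0]
R4 ← R4 + (4/17)·R2: [0, 0, 15/17, 41/17, 10/17]
R5 ← R5 − (50/17)·R2: [0, 0, -60/17, -164/17, -40/17]
Swap R3 ↔ R4
R5 ← R5 + (4)·R3: [0, 0, 0, 0, 0]
4 nonzero rows, so rank(M) = 4.
M has 5 columns; by rank–nullity, nullity = 5 − 4 = 1.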